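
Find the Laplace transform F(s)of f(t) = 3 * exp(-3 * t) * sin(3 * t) 9/((s + 3)^2 + 9)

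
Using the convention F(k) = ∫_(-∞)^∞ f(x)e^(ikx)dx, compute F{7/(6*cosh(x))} 7*pi/(6*cosh(pi*k/2))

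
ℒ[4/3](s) 4/ (3*s)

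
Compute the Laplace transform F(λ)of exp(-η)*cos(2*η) (λ + 1)/((λ + 1)^2 + 4)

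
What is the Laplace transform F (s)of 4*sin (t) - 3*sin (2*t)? 4/ (s^2 + 1) - 6/ (s^2 + 4)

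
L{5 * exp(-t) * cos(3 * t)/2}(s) 5 * (s + 1)/(2 * ((s + 1)^2 + 9))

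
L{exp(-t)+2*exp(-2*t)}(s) 2/(s+2)+1/(s+1)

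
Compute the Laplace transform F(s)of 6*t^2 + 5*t 12/s^3 + 5/s^2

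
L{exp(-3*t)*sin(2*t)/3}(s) 2/(3*((s + 3)^2 + 4))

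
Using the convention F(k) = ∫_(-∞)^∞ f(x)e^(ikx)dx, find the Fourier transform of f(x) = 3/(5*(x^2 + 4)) 3*pi*exp(-2*Abs(k))/10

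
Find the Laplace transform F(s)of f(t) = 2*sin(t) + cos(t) 2/(s^2 + 1) + s/(s^2 + 1)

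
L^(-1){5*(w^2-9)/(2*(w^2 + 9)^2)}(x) 5*x*cos(3*x)/2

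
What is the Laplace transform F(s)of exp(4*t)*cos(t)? (s - 4)/((s - 4)^2 + 1)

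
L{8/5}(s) 8/(5 * s)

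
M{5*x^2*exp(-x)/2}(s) 5*gamma(s + 2)/2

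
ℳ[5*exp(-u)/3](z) 5*gamma(z)/3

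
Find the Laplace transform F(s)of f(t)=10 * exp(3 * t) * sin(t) 10/((s - 3)^2 + 1)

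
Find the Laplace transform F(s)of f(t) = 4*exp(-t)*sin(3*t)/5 12/(5*((s+1)^2+9))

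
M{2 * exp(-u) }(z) 2 * gamma(z) 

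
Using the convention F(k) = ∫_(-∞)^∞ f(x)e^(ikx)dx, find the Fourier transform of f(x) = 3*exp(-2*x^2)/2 3*sqrt(2)*sqrt(pi)*exp(-k^2/8)/4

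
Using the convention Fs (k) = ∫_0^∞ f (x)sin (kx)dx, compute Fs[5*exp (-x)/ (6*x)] 5*atan (k)/6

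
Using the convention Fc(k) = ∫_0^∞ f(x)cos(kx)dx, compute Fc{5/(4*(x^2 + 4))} 5*pi*exp(-2*k)/16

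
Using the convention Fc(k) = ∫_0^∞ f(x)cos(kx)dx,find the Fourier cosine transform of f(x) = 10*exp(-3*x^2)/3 5*sqrt(3)*sqrt(pi)*exp(-k^2/12)/9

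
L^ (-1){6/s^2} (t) 6*t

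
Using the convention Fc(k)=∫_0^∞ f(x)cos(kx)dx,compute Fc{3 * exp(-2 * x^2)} 3 * sqrt(2) * sqrt(pi) * exp(-k^2/8)/4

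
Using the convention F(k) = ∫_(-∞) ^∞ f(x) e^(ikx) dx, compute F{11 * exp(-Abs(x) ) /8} 11/(4 * (k^2 + 1) ) 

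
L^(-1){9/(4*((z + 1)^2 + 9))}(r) 3*exp(-r)*sin(3*r)/4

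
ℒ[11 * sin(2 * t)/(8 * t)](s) 11 * atan(2/s)/8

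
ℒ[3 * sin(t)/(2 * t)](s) 3 * atan(1/s)/2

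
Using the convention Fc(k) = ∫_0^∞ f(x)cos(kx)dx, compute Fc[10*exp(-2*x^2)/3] 5*sqrt(2)*sqrt(pi)*exp(-k^2/8)/6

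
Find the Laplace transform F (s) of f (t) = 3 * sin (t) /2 3/ (2 * (s^2 + 1) ) 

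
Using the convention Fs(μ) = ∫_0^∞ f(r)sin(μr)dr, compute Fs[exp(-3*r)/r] atan(μ/3)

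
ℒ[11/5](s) 11/(5*s)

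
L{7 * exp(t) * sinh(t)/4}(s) 7/(4 * s * (s - 2))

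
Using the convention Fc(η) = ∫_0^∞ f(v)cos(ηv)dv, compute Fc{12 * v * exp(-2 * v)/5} 12 * (4 - η^2)/(5 * (η^2+4)^2)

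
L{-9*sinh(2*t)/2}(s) -9/(s^2-4)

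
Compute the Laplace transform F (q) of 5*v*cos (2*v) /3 5*(q^2 - 4) / (3*(q^2 + 4) ^2) 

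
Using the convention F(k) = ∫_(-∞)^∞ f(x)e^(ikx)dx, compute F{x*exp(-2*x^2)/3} sqrt(2)*I*sqrt(pi)*k*exp(-k^2/8)/24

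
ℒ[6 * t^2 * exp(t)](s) 12/(s - 1)^3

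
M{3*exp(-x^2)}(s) 3*gamma(s/2)/2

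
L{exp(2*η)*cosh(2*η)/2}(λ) (λ - 2)/(2*λ*(λ - 4))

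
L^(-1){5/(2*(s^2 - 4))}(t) 5*sinh(2*t)/4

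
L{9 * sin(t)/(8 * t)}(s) 9 * atan(1/s)/8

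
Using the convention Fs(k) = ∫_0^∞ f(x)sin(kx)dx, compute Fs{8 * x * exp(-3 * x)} 48 * k/(k^2 + 9)^2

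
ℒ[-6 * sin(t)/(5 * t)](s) -6 * atan(1/s)/5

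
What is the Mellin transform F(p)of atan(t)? -pi*sec(pi*p/2)/(2*p)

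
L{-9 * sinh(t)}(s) -9/(s^2 - 1)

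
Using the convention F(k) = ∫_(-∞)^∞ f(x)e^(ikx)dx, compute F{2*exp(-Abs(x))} 4/(k^2 + 1)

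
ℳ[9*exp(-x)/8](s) 9*gamma(s)/8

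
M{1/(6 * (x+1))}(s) pi * csc(pi * s)/6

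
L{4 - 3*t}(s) 4/s - 3/s^2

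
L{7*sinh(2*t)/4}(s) 7/(2*(s^2 - 4))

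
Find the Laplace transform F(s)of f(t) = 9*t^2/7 18/(7*s^3)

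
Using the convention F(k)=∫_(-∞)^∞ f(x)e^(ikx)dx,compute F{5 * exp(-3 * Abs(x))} 30/(k^2+9)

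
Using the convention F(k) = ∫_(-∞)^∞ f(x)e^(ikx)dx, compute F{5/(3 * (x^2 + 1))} 5 * pi * exp(-Abs(k))/3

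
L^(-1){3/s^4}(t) t^3/2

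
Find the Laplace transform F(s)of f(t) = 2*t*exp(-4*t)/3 2/(3*(s + 4)^2)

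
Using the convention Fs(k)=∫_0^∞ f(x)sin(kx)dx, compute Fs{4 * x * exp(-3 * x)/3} 8 * k/(k^2 + 9)^2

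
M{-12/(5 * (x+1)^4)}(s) 2 * pi * (s - 3) * (s - 2) * (s - 1)/(5 * sin(pi * s))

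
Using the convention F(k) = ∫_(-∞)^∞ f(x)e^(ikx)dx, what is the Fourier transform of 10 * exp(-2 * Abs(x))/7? 40/(7 * (k^2 + 4))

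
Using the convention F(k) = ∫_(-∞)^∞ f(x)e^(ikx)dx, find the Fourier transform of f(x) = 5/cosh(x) 5 * pi/cosh(pi * k/2)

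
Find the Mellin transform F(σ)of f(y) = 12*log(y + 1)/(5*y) -12*pi*csc(pi*σ)/(5*σ - 5)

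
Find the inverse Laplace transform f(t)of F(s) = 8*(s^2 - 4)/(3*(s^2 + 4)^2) 8*t*cos(2*t)/3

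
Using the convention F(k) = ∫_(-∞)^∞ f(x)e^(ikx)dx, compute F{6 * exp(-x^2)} 6 * sqrt(pi) * exp(-k^2/4)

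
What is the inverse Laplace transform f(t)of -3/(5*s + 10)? -3*exp(-2*t)/5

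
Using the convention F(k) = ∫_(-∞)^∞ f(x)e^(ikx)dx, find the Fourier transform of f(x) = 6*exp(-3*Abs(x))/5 36/(5*(k^2+9))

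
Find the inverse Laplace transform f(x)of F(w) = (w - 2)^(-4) x^3*exp(2*x)/6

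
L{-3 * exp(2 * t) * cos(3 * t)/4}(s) 3 * (2 - s)/(4 * ((s - 2)^2 + 9))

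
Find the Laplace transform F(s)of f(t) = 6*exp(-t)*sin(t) 6/((s + 1)^2 + 1)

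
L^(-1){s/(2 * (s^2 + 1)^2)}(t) t * sin(t)/4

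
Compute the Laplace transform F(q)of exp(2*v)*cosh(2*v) (q - 2)/(q*(q - 4))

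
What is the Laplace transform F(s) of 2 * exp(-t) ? 2/(s + 1) 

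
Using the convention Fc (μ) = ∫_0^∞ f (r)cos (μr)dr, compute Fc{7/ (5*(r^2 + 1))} 7*pi*exp (-μ)/10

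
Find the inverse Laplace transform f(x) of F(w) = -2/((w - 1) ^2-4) -exp(x)*sinh(2*x) 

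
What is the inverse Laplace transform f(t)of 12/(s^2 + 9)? 4*sin(3*t)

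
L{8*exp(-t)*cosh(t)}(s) 8*(s+1)/(s*(s+2))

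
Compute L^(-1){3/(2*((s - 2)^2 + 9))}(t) exp(2*t)*sin(3*t)/2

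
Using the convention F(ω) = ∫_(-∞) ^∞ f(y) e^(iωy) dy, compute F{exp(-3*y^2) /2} sqrt(3)*sqrt(pi)*exp(-ω^2/12) /6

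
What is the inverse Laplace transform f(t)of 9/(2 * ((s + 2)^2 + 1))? 9 * exp(-2 * t) * sin(t)/2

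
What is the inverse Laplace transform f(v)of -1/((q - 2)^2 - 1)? -exp(2*v)*sinh(v)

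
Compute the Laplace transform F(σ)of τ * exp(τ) (σ - 1)^(-2)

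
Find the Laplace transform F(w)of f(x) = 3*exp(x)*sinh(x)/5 3/(5*w*(w - 2))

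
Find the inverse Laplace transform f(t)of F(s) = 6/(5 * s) 6/5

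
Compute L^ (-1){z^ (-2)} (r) r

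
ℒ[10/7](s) 10/(7 * s)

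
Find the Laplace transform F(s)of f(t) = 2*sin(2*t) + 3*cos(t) 3*s/(s^2 + 1) + 4/(s^2 + 4)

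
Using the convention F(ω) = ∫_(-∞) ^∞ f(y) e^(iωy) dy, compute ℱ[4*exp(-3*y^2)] 4*sqrt(3)*sqrt(pi)*exp(-ω^2/12) /3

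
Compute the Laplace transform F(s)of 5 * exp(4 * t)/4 5/(4 * (s - 4))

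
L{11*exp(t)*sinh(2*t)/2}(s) 11/((s - 1)^2 - 4)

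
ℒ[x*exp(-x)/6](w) 1/(6*(w + 1)^2)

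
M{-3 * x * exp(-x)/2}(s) -3 * gamma(s + 1)/2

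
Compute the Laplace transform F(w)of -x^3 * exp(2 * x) -6/(w - 2)^4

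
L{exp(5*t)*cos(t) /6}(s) (s - 5) /(6*((s - 5) ^2 + 1) ) 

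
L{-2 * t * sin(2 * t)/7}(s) -8 * s/(7 * (s^2 + 4)^2)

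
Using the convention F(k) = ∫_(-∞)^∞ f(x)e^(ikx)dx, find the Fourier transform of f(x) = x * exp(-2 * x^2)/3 sqrt(2) * I * sqrt(pi) * k * exp(-k^2/8)/24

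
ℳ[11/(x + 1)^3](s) 11*pi*(s - 2)*(s - 1)/(2*sin(pi*s))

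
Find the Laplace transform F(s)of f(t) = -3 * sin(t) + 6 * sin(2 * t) 12/(s^2 + 4) - 3/(s^2 + 1)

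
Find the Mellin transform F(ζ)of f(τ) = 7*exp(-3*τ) 7*gamma(ζ)/3^ζ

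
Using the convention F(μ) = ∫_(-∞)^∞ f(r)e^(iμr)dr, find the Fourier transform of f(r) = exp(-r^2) sqrt(pi) * exp(-μ^2/4)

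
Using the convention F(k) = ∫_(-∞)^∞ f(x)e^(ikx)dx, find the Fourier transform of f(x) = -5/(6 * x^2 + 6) -5 * pi * exp(-Abs(k))/6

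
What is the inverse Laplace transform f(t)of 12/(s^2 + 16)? 3*sin(4*t)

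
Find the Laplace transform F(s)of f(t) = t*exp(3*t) (s - 3)^(-2)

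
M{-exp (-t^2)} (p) -gamma (p/2)/2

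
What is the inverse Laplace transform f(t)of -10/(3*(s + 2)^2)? -10*t*exp(-2*t)/3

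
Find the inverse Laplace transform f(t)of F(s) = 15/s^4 5 * t^3/2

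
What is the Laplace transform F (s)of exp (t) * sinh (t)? 1/ (s * (s - 2))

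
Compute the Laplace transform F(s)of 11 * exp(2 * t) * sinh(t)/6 11/(6 * ((s - 2)^2 - 1))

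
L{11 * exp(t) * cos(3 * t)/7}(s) 11 * (s - 1)/(7 * ((s - 1)^2 + 9))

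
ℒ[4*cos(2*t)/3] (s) 4*s/(3*(s^2 + 4))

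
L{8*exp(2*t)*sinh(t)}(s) 8/((s - 2)^2 - 1)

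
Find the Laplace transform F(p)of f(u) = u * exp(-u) (p+1)^(-2)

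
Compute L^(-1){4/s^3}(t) 2 * t^2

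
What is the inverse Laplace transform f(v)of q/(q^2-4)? cosh(2*v)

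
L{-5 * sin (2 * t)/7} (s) -10/ (7 * s^2 + 28)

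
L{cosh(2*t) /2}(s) s/(2*(s^2 - 4) ) 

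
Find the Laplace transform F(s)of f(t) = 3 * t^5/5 72/s^6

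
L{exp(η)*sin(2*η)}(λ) 2/((λ - 1)^2 + 4)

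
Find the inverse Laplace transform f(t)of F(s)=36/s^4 6*t^3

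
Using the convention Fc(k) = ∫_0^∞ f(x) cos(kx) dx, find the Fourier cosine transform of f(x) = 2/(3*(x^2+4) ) pi*exp(-2*k) /6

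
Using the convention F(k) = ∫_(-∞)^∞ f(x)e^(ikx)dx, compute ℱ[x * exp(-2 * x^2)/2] sqrt(2) * I * sqrt(pi) * k * exp(-k^2/8)/16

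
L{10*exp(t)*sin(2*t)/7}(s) 20/(7*((s - 1)^2 + 4))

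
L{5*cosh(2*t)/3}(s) 5*s/(3*(s^2 - 4))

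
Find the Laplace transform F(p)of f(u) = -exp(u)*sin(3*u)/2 -3/(2*(p - 1)^2+18)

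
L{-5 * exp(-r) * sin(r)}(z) -5/((z + 1)^2 + 1)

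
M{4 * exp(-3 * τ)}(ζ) 4 * gamma(ζ)/3^ζ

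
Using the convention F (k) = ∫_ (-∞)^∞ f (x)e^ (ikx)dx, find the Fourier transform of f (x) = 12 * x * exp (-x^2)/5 6 * I * sqrt (pi) * k * exp (-k^2/4)/5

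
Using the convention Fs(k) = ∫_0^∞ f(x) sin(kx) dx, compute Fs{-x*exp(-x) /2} -k/(k^2 + 1) ^2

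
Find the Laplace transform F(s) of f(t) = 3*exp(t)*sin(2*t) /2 3/((s - 1) ^2 + 4) 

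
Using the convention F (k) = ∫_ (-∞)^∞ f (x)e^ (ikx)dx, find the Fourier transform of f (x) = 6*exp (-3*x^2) 2*sqrt (3)*sqrt (pi)*exp (-k^2/12)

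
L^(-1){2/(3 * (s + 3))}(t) 2 * exp(-3 * t)/3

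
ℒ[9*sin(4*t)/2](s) 18/(s^2 + 16)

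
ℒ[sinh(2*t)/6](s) 1/(3*(s^2-4))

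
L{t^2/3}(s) 2/(3 * s^3)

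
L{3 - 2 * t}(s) 3/s - 2/s^2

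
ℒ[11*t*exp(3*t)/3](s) 11/(3*(s - 3)^2)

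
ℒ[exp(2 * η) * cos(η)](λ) (λ - 2)/((λ - 2)^2 + 1)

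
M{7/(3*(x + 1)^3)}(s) 7*pi*(s - 2)*(s - 1)/(6*sin(pi*s))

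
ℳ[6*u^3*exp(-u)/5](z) 6*gamma(z + 3)/5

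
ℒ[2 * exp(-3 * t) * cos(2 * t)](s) 2 * (s + 3)/((s + 3)^2 + 4)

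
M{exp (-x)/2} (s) gamma (s)/2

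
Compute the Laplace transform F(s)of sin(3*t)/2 3/(2*(s^2 + 9))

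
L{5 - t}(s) 5/s - 1/s^2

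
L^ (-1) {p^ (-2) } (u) u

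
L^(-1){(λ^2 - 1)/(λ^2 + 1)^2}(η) η*cos(η)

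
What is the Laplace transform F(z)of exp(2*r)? 1/(z - 2)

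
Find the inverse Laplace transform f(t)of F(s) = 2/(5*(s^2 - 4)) sinh(2*t)/5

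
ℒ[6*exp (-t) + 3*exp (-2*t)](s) 6/ (s + 1) + 3/ (s + 2)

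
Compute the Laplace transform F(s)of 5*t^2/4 5/(2*s^3)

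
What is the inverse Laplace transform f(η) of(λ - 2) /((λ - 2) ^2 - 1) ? exp(2*η)*cosh(η) 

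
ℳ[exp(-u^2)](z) gamma(z/2)/2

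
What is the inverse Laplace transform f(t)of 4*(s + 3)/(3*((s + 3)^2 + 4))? 4*exp(-3*t)*cos(2*t)/3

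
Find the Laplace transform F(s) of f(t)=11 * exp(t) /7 11/(7 * (s - 1) ) 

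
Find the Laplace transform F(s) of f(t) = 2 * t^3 12/s^4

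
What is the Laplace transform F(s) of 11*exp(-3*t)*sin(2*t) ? 22/((s + 3) ^2 + 4) 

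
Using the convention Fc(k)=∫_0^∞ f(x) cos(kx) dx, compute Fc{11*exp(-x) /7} 11/(7*(k^2 + 1) ) 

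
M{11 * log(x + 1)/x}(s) -11 * pi * csc(pi * s)/(s - 1)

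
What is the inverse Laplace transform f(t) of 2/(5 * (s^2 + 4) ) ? sin(2 * t) /5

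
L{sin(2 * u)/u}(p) atan(2/p)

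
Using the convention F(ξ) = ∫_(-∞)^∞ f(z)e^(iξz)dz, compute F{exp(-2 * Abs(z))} 4/(ξ^2 + 4)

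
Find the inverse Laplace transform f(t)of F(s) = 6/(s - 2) 6*exp(2*t)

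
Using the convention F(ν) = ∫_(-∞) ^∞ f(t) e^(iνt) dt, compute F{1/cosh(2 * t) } pi/(2 * cosh(pi * ν/4) ) 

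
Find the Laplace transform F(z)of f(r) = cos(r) z/(z^2+1)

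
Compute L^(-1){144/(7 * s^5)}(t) 6 * t^4/7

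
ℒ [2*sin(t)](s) 2/(s^2 + 1)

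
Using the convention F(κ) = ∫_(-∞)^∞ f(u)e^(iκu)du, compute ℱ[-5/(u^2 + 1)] -5*pi*exp(-Abs(κ))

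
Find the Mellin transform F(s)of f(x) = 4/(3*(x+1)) 4*pi*csc(pi*s)/3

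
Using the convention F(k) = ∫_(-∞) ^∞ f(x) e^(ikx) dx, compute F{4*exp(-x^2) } 4*sqrt(pi)*exp(-k^2/4) 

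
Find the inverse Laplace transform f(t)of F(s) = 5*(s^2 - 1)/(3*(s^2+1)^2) 5*t*cos(t)/3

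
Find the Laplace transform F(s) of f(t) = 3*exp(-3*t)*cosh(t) 3*(s + 3) /((s + 3) ^2 - 1) 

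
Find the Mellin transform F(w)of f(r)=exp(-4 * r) gamma(w)/4^w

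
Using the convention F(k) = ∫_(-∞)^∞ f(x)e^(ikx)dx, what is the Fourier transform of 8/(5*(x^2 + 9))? 8*pi*exp(-3*Abs(k))/15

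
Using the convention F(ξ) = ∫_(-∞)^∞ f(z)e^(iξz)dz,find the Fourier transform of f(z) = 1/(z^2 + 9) pi*exp(-3*Abs(ξ))/3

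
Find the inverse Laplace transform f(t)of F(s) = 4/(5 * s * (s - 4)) 2 * exp(2 * t) * sinh(2 * t)/5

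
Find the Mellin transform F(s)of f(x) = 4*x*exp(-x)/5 4*gamma(s + 1)/5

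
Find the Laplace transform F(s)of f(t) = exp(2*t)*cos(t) (s - 2)/((s - 2)^2 + 1)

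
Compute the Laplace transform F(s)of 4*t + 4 4/s + 4/s^2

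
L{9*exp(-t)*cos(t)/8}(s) 9*(s + 1)/(8*((s + 1)^2 + 1))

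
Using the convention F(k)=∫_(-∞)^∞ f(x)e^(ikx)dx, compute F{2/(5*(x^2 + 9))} 2*pi*exp(-3*Abs(k))/15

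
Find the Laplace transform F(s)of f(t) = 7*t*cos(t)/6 7*(s^2 - 1)/(6*(s^2 + 1)^2)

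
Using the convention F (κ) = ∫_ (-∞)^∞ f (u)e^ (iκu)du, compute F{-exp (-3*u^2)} -sqrt (3)*sqrt (pi)*exp (-κ^2/12)/3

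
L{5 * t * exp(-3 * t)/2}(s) 5/(2 * (s+3)^2)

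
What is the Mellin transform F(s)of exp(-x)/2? gamma(s)/2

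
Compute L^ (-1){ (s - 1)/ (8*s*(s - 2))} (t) exp (t)*cosh (t)/8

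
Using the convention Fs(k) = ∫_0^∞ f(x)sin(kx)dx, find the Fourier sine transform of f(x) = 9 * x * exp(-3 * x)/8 27 * k/(4 * (k^2 + 9)^2)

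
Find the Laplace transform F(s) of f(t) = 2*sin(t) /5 2/(5*(s^2 + 1) ) 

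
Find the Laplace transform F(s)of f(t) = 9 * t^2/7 18/(7 * s^3)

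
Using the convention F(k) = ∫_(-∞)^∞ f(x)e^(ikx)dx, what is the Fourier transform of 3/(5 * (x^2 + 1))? 3 * pi * exp(-Abs(k))/5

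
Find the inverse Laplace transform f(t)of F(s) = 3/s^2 3*t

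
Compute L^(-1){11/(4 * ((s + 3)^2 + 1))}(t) 11 * exp(-3 * t) * sin(t)/4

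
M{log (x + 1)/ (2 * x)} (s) -pi * csc (pi * s)/ (2 * s - 2)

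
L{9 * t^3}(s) 54/s^4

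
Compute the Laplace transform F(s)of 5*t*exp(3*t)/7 5/(7*(s - 3)^2)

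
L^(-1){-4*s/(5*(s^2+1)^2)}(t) -2*t*sin(t)/5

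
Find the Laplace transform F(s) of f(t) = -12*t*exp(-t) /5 -12/(5*(s + 1) ^2) 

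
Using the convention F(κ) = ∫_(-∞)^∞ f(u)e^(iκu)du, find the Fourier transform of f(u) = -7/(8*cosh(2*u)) -7*pi/(16*cosh(pi*κ/4))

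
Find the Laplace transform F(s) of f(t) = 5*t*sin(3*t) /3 10*s/(s^2 + 9) ^2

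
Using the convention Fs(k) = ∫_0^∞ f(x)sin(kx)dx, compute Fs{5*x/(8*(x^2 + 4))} 5*pi*exp(-2*k)/16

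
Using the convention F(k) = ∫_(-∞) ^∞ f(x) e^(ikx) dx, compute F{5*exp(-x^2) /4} 5*sqrt(pi)*exp(-k^2/4) /4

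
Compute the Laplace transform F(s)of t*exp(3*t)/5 1/(5*(s - 3)^2)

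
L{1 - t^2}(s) 1/s - 2/s^3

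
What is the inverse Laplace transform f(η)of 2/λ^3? η^2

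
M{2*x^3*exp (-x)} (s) 2*gamma (s + 3)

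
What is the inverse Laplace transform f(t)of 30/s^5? 5*t^4/4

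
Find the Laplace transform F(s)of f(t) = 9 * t 9/s^2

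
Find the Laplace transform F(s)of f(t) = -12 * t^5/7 -1440/(7 * s^6)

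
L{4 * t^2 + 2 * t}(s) 8/s^3 + 2/s^2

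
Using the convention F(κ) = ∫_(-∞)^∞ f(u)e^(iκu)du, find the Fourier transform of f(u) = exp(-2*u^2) sqrt(2)*sqrt(pi)*exp(-κ^2/8)/2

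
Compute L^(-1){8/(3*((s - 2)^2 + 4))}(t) 4*exp(2*t)*sin(2*t)/3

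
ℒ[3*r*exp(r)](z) 3/(z - 1)^2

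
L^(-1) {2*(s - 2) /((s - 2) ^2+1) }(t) 2*exp(2*t)*cos(t) 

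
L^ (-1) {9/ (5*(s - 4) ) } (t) 9*exp (4*t) /5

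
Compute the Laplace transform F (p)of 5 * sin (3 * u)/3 5/ (p^2 + 9)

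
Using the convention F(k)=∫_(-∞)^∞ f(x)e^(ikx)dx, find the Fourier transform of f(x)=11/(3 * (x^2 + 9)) 11 * pi * exp(-3 * Abs(k))/9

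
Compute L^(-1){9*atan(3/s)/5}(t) 9*sin(3*t)/(5*t)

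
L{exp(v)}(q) 1/(q - 1)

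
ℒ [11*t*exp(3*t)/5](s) 11/(5*(s - 3)^2)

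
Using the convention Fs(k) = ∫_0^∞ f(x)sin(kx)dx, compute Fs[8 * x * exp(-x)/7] 16 * k/(7 * (k^2 + 1)^2)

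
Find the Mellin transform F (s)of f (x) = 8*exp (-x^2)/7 4*gamma (s/2)/7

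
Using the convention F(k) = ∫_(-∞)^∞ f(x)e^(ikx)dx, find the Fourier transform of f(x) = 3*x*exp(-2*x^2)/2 3*sqrt(2)*I*sqrt(pi)*k*exp(-k^2/8)/16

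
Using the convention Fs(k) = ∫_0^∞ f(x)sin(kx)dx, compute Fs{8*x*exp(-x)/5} 16*k/(5*(k^2+1)^2)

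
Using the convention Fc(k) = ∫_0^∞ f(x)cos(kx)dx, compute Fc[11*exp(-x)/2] 11/(2*(k^2 + 1))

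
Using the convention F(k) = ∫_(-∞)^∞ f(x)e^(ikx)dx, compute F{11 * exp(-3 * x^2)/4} 11 * sqrt(3) * sqrt(pi) * exp(-k^2/12)/12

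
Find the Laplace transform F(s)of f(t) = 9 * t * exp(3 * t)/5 9/(5 * (s - 3)^2)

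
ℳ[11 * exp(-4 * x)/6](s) 11 * gamma(s)/(6 * 2^(2 * s))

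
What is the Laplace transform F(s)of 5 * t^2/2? 5/s^3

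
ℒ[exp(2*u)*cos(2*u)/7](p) (p - 2)/(7*((p - 2)^2 + 4))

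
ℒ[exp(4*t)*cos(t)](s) (s - 4)/((s - 4)^2 + 1)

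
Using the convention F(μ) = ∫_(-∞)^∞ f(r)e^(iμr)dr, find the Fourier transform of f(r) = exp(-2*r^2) sqrt(2)*sqrt(pi)*exp(-μ^2/8)/2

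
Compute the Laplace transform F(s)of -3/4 -3/(4*s)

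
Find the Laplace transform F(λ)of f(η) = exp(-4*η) 1/(λ+4)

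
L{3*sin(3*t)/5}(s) 9/(5*(s^2 + 9))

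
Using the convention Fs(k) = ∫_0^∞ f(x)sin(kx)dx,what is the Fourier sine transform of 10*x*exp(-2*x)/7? 40*k/(7*(k^2 + 4)^2)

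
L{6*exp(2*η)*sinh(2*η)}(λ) 12/(λ*(λ - 4))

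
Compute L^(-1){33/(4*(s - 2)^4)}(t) 11*t^3*exp(2*t)/8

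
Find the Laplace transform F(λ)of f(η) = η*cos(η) (λ^2-1)/(λ^2 + 1)^2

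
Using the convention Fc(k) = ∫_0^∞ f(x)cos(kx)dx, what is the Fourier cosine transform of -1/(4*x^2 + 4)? -pi*exp(-k)/8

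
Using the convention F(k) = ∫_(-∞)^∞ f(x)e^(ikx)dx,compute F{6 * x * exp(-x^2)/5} 3 * I * sqrt(pi) * k * exp(-k^2/4)/5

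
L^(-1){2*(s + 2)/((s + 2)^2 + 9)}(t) 2*exp(-2*t)*cos(3*t)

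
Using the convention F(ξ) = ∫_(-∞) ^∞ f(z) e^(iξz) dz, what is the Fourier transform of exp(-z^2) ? sqrt(pi) * exp(-ξ^2/4) 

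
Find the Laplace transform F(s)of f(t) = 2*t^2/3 4/(3*s^3)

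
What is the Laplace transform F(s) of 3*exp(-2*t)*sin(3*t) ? 9/((s + 2) ^2 + 9) 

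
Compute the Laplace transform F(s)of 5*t 5/s^2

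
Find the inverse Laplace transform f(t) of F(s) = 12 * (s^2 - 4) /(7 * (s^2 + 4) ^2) 12 * t * cos(2 * t) /7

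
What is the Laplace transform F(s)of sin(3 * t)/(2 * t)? atan(3/s)/2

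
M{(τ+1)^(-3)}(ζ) pi * (ζ - 2) * (ζ - 1)/(2 * sin(pi * ζ))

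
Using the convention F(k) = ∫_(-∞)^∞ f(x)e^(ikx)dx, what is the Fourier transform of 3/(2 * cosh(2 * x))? 3 * pi/(4 * cosh(pi * k/4))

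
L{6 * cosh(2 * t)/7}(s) 6 * s/(7 * (s^2 - 4))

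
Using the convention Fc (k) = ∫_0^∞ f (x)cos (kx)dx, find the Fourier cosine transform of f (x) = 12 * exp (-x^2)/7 6 * sqrt (pi) * exp (-k^2/4)/7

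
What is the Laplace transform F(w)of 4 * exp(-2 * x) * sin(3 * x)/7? 12/(7 * ((w + 2)^2 + 9))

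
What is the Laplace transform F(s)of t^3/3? 2/s^4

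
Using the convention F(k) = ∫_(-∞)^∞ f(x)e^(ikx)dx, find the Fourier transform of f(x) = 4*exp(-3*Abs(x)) 24/(k^2+9)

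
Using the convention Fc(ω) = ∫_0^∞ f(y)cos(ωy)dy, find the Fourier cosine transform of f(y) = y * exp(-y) (1 - ω^2)/(ω^2 + 1)^2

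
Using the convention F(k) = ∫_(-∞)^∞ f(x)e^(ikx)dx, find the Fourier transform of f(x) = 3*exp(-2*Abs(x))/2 6/(k^2 + 4)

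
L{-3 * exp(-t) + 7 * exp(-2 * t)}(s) 7/(s + 2) - 3/(s + 1)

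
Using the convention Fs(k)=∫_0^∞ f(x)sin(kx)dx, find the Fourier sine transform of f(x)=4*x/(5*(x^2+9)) 2*pi*exp(-3*k)/5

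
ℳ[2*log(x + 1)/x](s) -2*pi*csc(pi*s)/(s - 1)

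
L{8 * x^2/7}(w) 16/(7 * w^3)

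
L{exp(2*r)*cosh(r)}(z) (z - 2)/((z - 2)^2 - 1)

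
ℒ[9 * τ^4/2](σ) 108/σ^5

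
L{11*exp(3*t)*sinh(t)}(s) 11/((s - 3)^2-1)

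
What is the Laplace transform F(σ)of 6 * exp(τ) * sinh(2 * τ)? 12/((σ - 1)^2-4)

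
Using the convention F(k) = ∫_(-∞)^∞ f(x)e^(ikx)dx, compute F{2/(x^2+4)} pi*exp(-2*Abs(k))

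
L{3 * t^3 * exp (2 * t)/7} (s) 18/ (7 * (s - 2)^4)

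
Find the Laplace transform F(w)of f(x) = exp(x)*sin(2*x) 2/((w - 1)^2+4)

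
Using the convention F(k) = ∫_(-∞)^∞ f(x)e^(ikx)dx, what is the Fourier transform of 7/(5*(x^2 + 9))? 7*pi*exp(-3*Abs(k))/15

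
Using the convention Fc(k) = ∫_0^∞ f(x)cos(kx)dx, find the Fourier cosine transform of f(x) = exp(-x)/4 1/(4*(k^2 + 1))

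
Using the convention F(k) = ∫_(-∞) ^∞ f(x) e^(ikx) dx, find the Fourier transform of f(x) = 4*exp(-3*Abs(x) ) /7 24/(7*(k^2 + 9) ) 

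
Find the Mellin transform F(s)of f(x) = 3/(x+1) 3*pi*csc(pi*s)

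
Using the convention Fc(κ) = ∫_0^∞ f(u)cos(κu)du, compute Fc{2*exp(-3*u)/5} 6/(5*(κ^2 + 9))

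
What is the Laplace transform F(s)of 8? 8/s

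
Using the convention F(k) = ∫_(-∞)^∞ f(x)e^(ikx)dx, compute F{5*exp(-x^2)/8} 5*sqrt(pi)*exp(-k^2/4)/8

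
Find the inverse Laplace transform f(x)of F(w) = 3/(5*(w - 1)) 3*exp(x)/5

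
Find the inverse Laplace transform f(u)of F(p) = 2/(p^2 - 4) sinh(2*u)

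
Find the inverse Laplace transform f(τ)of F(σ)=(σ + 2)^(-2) τ*exp(-2*τ)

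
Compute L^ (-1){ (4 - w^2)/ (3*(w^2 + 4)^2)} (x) -x*cos (2*x)/3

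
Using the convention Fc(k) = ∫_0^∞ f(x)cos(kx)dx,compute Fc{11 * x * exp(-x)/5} 11 * (1 - k^2)/(5 * (k^2+1)^2)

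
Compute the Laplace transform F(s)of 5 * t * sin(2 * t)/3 20 * s/(3 * (s^2 + 4)^2)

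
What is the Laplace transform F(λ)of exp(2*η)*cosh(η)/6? (λ - 2)/(6*((λ - 2)^2 - 1))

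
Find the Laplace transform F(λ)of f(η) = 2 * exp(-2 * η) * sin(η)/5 2/(5 * ((λ+2)^2+1))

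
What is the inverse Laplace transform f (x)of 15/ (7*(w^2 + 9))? 5*sin (3*x)/7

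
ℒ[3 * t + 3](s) 3/s + 3/s^2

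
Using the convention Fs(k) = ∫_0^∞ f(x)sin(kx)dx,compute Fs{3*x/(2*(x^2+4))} 3*pi*exp(-2*k)/4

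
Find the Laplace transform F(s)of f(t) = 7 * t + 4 7/s^2 + 4/s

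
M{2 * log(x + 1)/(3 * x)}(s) -2 * pi * csc(pi * s)/(3 * s - 3)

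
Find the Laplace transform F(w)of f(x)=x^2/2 w^(-3)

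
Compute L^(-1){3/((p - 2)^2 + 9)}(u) exp(2*u)*sin(3*u)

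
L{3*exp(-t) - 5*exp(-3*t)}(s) 3/(s + 1) - 5/(s + 3)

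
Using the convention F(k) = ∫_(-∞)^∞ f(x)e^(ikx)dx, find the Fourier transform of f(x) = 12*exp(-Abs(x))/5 24/(5*(k^2 + 1))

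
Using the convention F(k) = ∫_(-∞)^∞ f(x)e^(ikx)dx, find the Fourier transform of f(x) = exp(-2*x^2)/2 sqrt(2)*sqrt(pi)*exp(-k^2/8)/4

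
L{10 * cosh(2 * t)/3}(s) 10 * s/(3 * (s^2 - 4))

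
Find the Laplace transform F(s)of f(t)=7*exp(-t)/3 7/(3*(s + 1))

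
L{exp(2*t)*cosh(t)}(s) (s - 2)/((s - 2)^2 - 1)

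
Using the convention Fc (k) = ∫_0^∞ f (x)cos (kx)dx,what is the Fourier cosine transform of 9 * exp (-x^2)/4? 9 * sqrt (pi) * exp (-k^2/4)/8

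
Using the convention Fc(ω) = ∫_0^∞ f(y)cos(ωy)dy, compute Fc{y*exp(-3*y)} (9 - ω^2)/(ω^2 + 9)^2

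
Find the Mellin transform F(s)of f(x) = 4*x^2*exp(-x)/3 4*gamma(s + 2)/3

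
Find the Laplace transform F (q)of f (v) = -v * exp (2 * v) -1/ (q - 2)^2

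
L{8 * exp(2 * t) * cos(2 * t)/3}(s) 8 * (s - 2)/(3 * ((s - 2)^2+4))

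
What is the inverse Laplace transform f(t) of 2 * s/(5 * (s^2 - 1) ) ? 2 * cosh(t) /5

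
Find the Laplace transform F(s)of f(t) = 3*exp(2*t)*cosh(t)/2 3*(s - 2)/(2*((s - 2)^2 - 1))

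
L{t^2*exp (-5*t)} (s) 2/ (s + 5)^3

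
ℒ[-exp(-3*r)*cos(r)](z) (-z - 3) /((z+3) ^2+1) 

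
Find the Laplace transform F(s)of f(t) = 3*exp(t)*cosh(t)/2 3*(s - 1)/(2*s*(s - 2))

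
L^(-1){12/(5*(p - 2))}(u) 12*exp(2*u)/5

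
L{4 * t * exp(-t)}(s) 4/(s+1)^2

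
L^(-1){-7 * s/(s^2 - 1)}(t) -7 * cosh(t)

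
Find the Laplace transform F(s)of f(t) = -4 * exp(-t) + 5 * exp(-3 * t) 5/(s + 3) - 4/(s + 1)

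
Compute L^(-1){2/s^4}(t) t^3/3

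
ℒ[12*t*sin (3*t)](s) 72*s/ (s^2 + 9)^2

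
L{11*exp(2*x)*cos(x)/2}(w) 11*(w - 2)/(2*((w - 2)^2 + 1))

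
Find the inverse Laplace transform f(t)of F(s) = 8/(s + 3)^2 8 * t * exp(-3 * t)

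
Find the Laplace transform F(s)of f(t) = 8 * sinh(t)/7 8/(7 * (s^2-1))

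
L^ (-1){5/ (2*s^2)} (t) 5*t/2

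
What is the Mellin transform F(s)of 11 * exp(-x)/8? 11 * gamma(s)/8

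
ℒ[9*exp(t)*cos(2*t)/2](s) 9*(s - 1)/(2*((s - 1)^2 + 4))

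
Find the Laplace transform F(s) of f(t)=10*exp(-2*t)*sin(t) 10/((s + 2) ^2 + 1) 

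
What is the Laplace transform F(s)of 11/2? 11/(2*s)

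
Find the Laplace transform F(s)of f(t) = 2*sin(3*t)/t 2*atan(3/s)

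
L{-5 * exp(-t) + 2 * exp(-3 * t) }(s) 2/(s + 3) - 5/(s + 1) 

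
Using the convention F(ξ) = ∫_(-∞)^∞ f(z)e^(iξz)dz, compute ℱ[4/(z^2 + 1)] 4 * pi * exp(-Abs(ξ))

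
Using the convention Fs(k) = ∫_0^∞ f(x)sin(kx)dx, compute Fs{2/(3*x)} pi/3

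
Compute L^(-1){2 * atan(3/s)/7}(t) 2 * sin(3 * t)/(7 * t)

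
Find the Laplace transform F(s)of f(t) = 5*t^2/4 5/(2*s^3)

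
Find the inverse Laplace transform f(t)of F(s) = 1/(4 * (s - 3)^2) t * exp(3 * t)/4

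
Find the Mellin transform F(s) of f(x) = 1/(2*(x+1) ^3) pi*(s - 2)*(s - 1) /(4*sin(pi*s) ) 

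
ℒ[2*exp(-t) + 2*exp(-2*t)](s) 2/(s + 2) + 2/(s + 1)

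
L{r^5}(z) 120/z^6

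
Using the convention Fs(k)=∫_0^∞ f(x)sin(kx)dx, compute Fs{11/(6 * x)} 11 * pi/12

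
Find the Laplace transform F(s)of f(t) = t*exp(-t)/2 1/(2*(s + 1)^2)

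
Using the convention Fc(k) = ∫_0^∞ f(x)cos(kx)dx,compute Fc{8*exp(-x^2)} 4*sqrt(pi)*exp(-k^2/4)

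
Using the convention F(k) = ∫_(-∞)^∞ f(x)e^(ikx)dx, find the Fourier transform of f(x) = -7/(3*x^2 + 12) -7*pi*exp(-2*Abs(k))/6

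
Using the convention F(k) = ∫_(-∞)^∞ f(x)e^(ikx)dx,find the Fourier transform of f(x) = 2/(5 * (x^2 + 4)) pi * exp(-2 * Abs(k))/5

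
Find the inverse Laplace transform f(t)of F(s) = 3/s 3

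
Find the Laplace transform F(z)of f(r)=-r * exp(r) -1/(z - 1)^2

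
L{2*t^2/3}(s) 4/(3*s^3) 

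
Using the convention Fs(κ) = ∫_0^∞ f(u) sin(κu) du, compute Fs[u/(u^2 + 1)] pi*exp(-κ) /2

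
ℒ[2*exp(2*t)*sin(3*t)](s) 6/((s - 2)^2 + 9)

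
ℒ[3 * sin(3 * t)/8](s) 9/(8 * (s^2+9))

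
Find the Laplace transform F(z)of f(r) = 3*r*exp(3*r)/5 3/(5*(z - 3)^2)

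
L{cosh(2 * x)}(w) w/(w^2 - 4)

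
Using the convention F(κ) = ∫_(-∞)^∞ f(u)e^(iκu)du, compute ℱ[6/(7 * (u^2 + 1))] 6 * pi * exp(-Abs(κ))/7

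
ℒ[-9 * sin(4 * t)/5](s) -36/(5 * s^2 + 80)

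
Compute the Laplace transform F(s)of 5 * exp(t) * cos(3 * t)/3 5 * (s - 1)/(3 * ((s - 1)^2 + 9))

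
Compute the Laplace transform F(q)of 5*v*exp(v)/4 5/(4*(q - 1)^2)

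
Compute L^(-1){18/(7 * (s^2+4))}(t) 9 * sin(2 * t)/7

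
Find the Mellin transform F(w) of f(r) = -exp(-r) -gamma(w) 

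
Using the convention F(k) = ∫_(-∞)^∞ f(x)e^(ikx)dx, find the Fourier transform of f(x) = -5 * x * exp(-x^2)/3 -5 * I * sqrt(pi) * k * exp(-k^2/4)/6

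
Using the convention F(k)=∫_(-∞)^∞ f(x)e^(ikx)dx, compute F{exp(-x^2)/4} sqrt(pi)*exp(-k^2/4)/4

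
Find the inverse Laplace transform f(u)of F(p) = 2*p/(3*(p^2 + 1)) 2*cos(u)/3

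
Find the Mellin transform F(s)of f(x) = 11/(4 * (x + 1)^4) 11 * gamma(s) * gamma(4 - s)/24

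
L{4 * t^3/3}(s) 8/s^4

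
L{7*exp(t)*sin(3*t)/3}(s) 7/((s - 1)^2 + 9)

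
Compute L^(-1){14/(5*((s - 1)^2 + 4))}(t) 7*exp(t)*sin(2*t)/5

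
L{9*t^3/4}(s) 27/(2*s^4)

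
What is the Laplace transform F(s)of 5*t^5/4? 150/s^6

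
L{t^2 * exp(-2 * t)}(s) 2/(s + 2)^3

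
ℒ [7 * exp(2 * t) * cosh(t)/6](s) 7 * (s - 2)/(6 * ((s - 2)^2 - 1))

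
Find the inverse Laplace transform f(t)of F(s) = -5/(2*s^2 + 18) -5*sin(3*t)/6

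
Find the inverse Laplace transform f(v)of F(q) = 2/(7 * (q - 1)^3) v^2 * exp(v)/7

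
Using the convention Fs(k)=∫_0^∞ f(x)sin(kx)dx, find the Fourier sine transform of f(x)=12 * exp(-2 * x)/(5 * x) 12 * atan(k/2)/5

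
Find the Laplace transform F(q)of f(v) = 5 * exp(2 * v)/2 5/(2 * (q - 2))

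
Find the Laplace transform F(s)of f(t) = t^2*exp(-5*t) 2/(s + 5)^3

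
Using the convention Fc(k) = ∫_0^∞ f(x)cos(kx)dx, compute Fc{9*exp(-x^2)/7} 9*sqrt(pi)*exp(-k^2/4)/14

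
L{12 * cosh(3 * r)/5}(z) 12 * z/(5 * (z^2 - 9))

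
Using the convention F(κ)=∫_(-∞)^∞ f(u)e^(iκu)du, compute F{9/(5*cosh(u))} 9*pi/(5*cosh(pi*κ/2))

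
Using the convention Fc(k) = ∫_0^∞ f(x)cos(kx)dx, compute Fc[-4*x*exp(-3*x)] 4*(k^2 - 9)/(k^2 + 9)^2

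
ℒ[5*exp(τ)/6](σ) 5/(6*(σ - 1))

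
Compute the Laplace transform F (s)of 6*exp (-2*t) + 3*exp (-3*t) 6/ (s + 2) + 3/ (s + 3)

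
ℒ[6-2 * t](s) 6/s - 2/s^2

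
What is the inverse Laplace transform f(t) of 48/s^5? 2 * t^4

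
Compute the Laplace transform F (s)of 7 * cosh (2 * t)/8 7 * s/ (8 * (s^2 - 4))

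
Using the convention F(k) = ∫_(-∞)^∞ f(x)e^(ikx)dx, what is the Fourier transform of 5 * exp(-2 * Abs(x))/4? 5/(k^2 + 4)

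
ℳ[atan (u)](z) -pi*sec (pi*z/2)/ (2*z)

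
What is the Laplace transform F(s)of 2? 2/s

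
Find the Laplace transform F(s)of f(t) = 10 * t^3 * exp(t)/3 20/(s - 1)^4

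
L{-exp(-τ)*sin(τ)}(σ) -1/((σ + 1)^2 + 1)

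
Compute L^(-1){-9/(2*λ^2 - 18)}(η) -3*sinh(3*η)/2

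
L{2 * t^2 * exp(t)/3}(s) 4/(3 * (s - 1)^3)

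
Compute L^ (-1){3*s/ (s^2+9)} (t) 3*cos (3*t)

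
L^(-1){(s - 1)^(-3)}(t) t^2*exp(t)/2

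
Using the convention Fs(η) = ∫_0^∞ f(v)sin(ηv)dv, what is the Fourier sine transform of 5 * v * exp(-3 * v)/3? 10 * η/(η^2 + 9)^2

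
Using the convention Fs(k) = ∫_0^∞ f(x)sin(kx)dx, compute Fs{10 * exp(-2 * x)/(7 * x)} 10 * atan(k/2)/7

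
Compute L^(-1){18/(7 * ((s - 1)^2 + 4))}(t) 9 * exp(t) * sin(2 * t)/7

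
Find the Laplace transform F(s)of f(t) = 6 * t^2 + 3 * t 12/s^3 + 3/s^2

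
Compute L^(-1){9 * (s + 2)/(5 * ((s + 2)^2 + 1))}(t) 9 * exp(-2 * t) * cos(t)/5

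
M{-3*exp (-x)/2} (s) -3*gamma (s)/2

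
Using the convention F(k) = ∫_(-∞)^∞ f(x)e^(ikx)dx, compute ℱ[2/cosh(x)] 2*pi/cosh(pi*k/2)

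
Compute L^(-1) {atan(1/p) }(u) sin(u) /u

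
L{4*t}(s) 4/s^2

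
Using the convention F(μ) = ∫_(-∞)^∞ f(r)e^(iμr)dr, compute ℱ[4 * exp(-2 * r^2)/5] 2 * sqrt(2) * sqrt(pi) * exp(-μ^2/8)/5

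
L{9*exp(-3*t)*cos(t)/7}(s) 9*(s + 3)/(7*((s + 3)^2 + 1))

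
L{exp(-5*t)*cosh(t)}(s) (s + 5)/((s + 5)^2 - 1)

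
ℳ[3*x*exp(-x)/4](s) 3*gamma(s + 1)/4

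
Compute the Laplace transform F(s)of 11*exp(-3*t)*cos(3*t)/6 11*(s + 3)/(6*((s + 3)^2 + 9))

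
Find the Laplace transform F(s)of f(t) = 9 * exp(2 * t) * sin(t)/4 9/(4 * ((s - 2)^2 + 1))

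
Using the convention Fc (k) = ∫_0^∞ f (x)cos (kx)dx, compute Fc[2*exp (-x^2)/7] sqrt (pi)*exp (-k^2/4)/7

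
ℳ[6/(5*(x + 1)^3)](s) 3*pi*(s - 2)*(s - 1)/(5*sin(pi*s))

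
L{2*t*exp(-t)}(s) 2/(s + 1)^2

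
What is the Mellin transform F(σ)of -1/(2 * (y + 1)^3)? -pi * (σ - 2) * (σ - 1)/(4 * sin(pi * σ))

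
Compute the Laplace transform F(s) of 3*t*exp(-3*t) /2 3/(2*(s + 3) ^2) 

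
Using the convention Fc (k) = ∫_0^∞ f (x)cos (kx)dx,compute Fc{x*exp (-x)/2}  (1 - k^2)/ (2*(k^2 + 1)^2)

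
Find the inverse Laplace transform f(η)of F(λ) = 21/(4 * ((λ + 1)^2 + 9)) 7 * exp(-η) * sin(3 * η)/4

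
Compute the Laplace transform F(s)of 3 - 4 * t 3/s - 4/s^2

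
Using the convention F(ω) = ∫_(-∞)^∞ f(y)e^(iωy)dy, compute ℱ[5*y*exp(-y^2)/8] 5*I*sqrt(pi)*ω*exp(-ω^2/4)/16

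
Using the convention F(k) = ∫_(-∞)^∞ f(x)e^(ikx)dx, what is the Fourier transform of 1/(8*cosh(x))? pi/(8*cosh(pi*k/2))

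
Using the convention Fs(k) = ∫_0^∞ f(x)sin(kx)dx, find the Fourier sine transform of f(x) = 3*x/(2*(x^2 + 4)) 3*pi*exp(-2*k)/4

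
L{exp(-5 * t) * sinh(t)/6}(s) 1/(6 * ((s+5)^2-1))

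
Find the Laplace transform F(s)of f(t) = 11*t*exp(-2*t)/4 11/(4*(s + 2)^2)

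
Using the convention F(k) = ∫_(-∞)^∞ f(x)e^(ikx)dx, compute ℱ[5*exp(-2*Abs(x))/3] 20/(3*(k^2 + 4))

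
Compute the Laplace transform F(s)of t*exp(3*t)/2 1/(2*(s - 3)^2)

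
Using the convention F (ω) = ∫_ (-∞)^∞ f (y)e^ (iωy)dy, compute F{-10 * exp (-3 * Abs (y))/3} -20/ (ω^2+9)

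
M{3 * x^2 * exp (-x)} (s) 3 * gamma (s + 2)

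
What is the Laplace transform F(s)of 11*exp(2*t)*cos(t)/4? 11*(s - 2)/(4*((s - 2)^2+1))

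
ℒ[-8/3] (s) -8/(3 * s)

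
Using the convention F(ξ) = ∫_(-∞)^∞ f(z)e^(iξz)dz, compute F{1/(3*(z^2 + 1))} pi*exp(-Abs(ξ))/3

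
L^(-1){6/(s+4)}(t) 6 * exp(-4 * t)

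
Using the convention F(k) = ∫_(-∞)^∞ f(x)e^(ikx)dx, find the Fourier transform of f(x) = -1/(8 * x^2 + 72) -pi * exp(-3 * Abs(k))/24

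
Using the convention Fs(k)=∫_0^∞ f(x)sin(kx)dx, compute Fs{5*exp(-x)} 5*k/(k^2+1)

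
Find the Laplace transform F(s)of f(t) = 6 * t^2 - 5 12/s^3 - 5/s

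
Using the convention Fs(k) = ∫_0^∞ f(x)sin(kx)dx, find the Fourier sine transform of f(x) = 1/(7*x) pi/14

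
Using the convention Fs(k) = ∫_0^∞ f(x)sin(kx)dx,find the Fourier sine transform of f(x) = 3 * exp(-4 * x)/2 3 * k/(2 * (k^2 + 16))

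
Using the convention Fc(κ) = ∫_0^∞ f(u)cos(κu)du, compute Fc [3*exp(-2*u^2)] 3*sqrt(2)*sqrt(pi)*exp(-κ^2/8)/4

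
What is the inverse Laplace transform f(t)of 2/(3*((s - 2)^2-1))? 2*exp(2*t)*sinh(t)/3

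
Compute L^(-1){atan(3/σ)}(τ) sin(3*τ)/τ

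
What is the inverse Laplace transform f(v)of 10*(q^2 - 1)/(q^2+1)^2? 10*v*cos(v)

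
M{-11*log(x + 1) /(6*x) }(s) 11*pi*csc(pi*s) /(6*(s - 1) ) 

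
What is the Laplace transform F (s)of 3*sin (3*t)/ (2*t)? 3*atan (3/s)/2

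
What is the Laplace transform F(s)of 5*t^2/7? 10/(7*s^3)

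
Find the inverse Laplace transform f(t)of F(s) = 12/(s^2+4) 6*sin(2*t)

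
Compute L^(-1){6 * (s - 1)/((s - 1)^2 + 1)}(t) 6 * exp(t) * cos(t)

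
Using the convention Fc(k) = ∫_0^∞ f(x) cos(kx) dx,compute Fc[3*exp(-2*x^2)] 3*sqrt(2)*sqrt(pi)*exp(-k^2/8) /4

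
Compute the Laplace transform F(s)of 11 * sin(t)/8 11/(8 * (s^2 + 1))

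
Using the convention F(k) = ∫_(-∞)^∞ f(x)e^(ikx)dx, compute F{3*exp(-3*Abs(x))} 18/(k^2 + 9)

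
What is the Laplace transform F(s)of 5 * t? 5/s^2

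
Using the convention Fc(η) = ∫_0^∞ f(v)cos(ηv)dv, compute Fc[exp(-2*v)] 2/(η^2 + 4)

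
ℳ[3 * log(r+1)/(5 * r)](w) -3 * pi * csc(pi * w)/(5 * w - 5)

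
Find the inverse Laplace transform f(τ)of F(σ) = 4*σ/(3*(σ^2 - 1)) 4*cosh(τ)/3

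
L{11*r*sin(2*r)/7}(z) 44*z/(7*(z^2 + 4)^2)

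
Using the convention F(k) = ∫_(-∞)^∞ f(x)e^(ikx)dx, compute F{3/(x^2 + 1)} 3*pi*exp(-Abs(k))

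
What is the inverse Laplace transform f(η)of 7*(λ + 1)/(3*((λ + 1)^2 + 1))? 7*exp(-η)*cos(η)/3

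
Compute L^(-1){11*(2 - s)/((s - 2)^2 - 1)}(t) -11*exp(2*t)*cosh(t)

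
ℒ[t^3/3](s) 2/s^4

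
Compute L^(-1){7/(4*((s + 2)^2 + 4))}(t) 7*exp(-2*t)*sin(2*t)/8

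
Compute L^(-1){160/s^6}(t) 4*t^5/3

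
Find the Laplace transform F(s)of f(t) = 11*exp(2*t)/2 11/(2*(s - 2))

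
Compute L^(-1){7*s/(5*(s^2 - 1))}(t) 7*cosh(t)/5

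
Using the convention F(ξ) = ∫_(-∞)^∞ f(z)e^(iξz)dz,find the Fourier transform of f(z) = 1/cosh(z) pi/cosh(pi*ξ/2)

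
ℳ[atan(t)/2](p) -pi * sec(pi * p/2)/(4 * p)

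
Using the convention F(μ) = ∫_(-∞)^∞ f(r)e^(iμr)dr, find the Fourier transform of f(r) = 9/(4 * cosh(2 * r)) 9 * pi/(8 * cosh(pi * μ/4))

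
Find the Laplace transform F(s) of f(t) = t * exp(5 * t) (s - 5) ^(-2) 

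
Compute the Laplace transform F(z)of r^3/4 3/(2 * z^4)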